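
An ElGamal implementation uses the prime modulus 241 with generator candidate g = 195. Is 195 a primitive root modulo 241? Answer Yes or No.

φ(241) = 241 − 1 = 240 = 2^4 · 3 · 5.
An element g generates (Z/241Z)^× iff g^(240/q) ≢ 1 (mod 241) for each prime q ∈ {2, 3, 5}.
195^120 ≡ 240 (mod 241)  [q = 2: ≢ 1 ✓]
195^80 ≡ 15 (mod 241)  [q = 3: ≢ 1 ✓]
195^48 ≡ 87 (mod 241)  [q = 5: ≢ 1 ✓]
Every test exponent gives a nontrivial residue, hence 195 generates the full group.

Yes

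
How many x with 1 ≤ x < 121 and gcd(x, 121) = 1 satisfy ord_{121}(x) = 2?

1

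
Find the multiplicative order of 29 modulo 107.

Since 29 ∈ (Z/107Z)^×, its order divides φ(107) = 107 − 1 = 106 = 2 · 53.
Divisors of 106: 1, 2, 53, 106.
Test each divisor d:
29^1 ≡ 29 (mod 107)
29^2 ≡ 92 (mod 107)
29^53 ≡ 1 (mod 107) ✓
The smallest such exponent is 53, so the order of 29 is 53.

53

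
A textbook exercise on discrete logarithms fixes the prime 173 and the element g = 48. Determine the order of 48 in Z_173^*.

172

The order of 48 must divide φ(173) = 173 − 1 = 172 = 2^2 · 43.
Divisors of 172: 1, 2, 4, 43, 86, 172.
Evaluate successive powers at the divisors of 172:
48^1 ≡ 48
48^2 ≡ 55
48^4 ≡ 84
48^43 ≡ 93
48^86 ≡ 172
48^172 ≡ 1
Therefore the multiplicative order of 48 modulo 173 is 172.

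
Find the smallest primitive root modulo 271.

φ(271) = 271 − 1 = 270 = 2 · 3^3 · 5.
g is a primitive root iff g^(270/q) ≢ 1 (mod 271) for each prime q ∈ {2, 3, 5}.
g = 2: 2^135 ≡ 1 — hits 1, so not a primitive root.
g = 3: 3^135 ≡ 270; 3^90 ≡ 1 — hits 1, so not a primitive root.
g = 4: 4^135 ≡ 1 — hits 1, so not a primitive root.
g = 5: 5^135 ≡ 1 — hits 1, so not a primitive root.
g = 6: 6^135 ≡ 270; 6^90 ≡ 242; 6^54 ≡ 10 — none is 1, so 6 is a primitive root.
So 6 is the smallest generator of (Z/271Z)^×.

6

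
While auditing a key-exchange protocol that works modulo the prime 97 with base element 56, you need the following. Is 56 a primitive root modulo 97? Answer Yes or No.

φ(97) = 97 − 1 = 96 = 2^5 · 3.
56 is a primitive root mod 97 iff 56^(φ(97)/q) ≢ 1 for every prime q | φ(97), i.e. q ∈ {2, 3}.
56^48 ≡ 96 (mod 97)  [q = 2: ≢ 1 ✓]
56^32 ≡ 35 (mod 97)  [q = 3: ≢ 1 ✓]
None equal 1, so ord_97(56) = 96: 56 is a primitive root.

Yes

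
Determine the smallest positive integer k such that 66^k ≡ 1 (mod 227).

226

ord(66) | φ(227) = 227 − 1 = 226 = 2 · 113.
Divisors of 226: 1, 2, 113, 226.
Test each divisor d:
66^1 ≡ 66 (mod 227)
66^2 ≡ 43 (mod 227)
66^113 ≡ 226 (mod 227)
66^226 ≡ 1 (mod 227) ✓
Hence ord(66) = 226.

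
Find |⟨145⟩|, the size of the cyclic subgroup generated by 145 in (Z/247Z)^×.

By Lagrange's theorem, ord_247(145) divides φ(247) = φ(13·19) = (13−1)·(19−1) = 12·18 = 216 = 2^3 · 3^3.
Divisors of 216: 1, 2, 3, 4, 6, 8, 9, 12, 18, 24, 27, 36, 54, 72, 108, 216.
Compute 145^d (mod 247) for the divisors d until we hit 1:
145^1 ≡ 145 (mod 247)
145^2 ≡ 30 (mod 247)
145^3 ≡ 151 (mod 247)
145^4 ≡ 159 (mod 247)
145^6 ≡ 77 (mod 247)
145^8 ≡ 87 (mod 247)
145^9 ≡ 18 (mod 247)
145^12 ≡ 1 (mod 247) ✓
So ord_247(145) = 12.

12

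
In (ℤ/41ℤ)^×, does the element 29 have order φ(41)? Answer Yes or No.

Yes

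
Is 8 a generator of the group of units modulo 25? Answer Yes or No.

Yes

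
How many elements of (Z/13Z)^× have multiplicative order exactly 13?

0

φ(13) = 13 − 1 = 12 = 2^2 · 3.
In a cyclic group of order 12, there are φ(d) elements of order d for each divisor d of 12, and zero for non-divisors.
Since 13 ∤ 12, the count is 0.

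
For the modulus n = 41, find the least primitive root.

φ(41) = 41 − 1 = 40 = 2^3 · 5.
Test candidates g = 2, 3, … against the prime factors q ∈ {2, 5} of φ(41): g is a generator iff g^(40/q) ≢ 1 for every such q.
g = 2: 2^20 ≡ 1 — hits 1, so not a primitive root.
g = 3: 3^20 ≡ 40; 3^8 ≡ 1 — hits 1, so not a primitive root.
g = 4: 4^20 ≡ 1 — hits 1, so not a primitive root.
g = 5: 5^20 ≡ 1 — hits 1, so not a primitive root.
g = 6: 6^20 ≡ 40; 6^8 ≡ 10 — none is 1, so 6 is a primitive root.
So 6 is the smallest generator of (Z/41Z)^×.

6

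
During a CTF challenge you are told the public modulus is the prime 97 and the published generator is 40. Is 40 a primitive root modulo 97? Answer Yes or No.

φ(97) = 97 − 1 = 96 = 2^5 · 3.
An element g generates (Z/97Z)^× iff g^(96/q) ≢ 1 (mod 97) for each prime q ∈ {2, 3}.
40^48 ≡ 96 (mod 97)  [q = 2: ≢ 1 ✓]
40^32 ≡ 35 (mod 97)  [q = 3: ≢ 1 ✓]
All checks pass, so 40 has order 96 and is a primitive root modulo 97.

Yes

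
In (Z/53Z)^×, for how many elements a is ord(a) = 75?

φ(53) = 53 − 1 = 52 = 2^2 · 13.
(Z/53Z)^× is cyclic (|G| = 52); a cyclic group of order m has exactly φ(d) elements of each order d | m, and none otherwise.
Here 52 is not a multiple of 75, so there are no elements of order 75.

0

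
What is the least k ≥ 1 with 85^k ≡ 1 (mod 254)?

Since 85 ∈ (Z/254Z)^×, its order divides φ(254) = φ(2)·φ(127) = 1·126 = 126 = 2 · 3^2 · 7.
Divisors of 126: 1, 2, 3, 6, 7, 9, 14, 18, 21, 42, 63, 126.
Compute 85^d (mod 254) for the divisors d until we hit 1:
85^1 ≡ 85 (mod 254)
85^2 ≡ 113 (mod 254)
85^3 ≡ 207 (mod 254)
85^6 ≡ 177 (mod 254)
85^7 ≡ 59 (mod 254)
85^9 ≡ 63 (mod 254)
85^14 ≡ 179 (mod 254)
85^18 ≡ 159 (mod 254)
85^21 ≡ 147 (mod 254)
85^42 ≡ 19 (mod 254)
85^63 ≡ 253 (mod 254)
85^126 ≡ 1 (mod 254) ✓
So ord_254(85) = 126.

126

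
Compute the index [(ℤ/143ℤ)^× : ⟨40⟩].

12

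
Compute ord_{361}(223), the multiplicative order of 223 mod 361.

342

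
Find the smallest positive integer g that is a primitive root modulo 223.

3

φ(223) = 223 − 1 = 222 = 2 · 3 · 37.
Test candidates g = 2, 3, … against the prime factors q ∈ {2, 3, 37} of φ(223): g is a generator iff g^(222/q) ≢ 1 for every such q.
g = 2: 2^111 ≡ 1 — hits 1, so not a primitive root.
g = 3: 3^111 ≡ 222; 3^74 ≡ 183; 3^6 ≡ 60 — none is 1, so 3 is a primitive root.
So 3 is the smallest generator of (Z/223Z)^×.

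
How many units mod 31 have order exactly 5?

4

φ(31) = 31 − 1 = 30 = 2 · 3 · 5.
(Z/31Z)^× is cyclic (|G| = 30); a cyclic group of order m has exactly φ(d) elements of each order d | m, and none otherwise.
5 | 30, and φ(5) = 5 − 1 = 4.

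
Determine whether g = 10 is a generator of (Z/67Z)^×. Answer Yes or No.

φ(67) = 67 − 1 = 66 = 2 · 3 · 11.
Test 10^(66/q) mod 67 for each prime factor q of 66:
10^33 ≡ 1 (mod 67)  [q = 2: ≡ 1 ✗]
10^22 ≡ 37 (mod 67)  [q = 3: ≢ 1 ✓]
10^6 ≡ 25 (mod 67)  [q = 11: ≢ 1 ✓]
Since 10^33 ≡ 1, the order of 10 divides 33 < 66, so 10 is not a primitive root.

No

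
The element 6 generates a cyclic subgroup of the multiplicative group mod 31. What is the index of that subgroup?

5

ord(6) | φ(31) = 31 − 1 = 30 = 2 · 3 · 5.
Divisors of 30: 1, 2, 3, 5, 6, 10, 15, 30.
Compute 6^d (mod 31) for the divisors d until we hit 1:
6^1 ≡ 6 (mod 31)
6^2 ≡ 5 (mod 31)
6^3 ≡ 30 (mod 31)
6^5 ≡ 26 (mod 31)
6^6 ≡ 1 (mod 31) ✓
So ord_31(6) = 6, hence |⟨6⟩| = 6.
[(Z/31Z)^× : ⟨6⟩] = 30/6 = 5.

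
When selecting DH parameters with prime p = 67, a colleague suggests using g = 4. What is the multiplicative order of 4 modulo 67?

33

ord(4) | φ(67) = 67 − 1 = 66 = 2 · 3 · 11.
Divisors of 66: 1, 2, 3, 6, 11, 22, 33, 66.
Test each divisor d:
4^1 ≡ 4 (mod 67)
4^2 ≡ 16 (mod 67)
4^3 ≡ 64 (mod 67)
4^6 ≡ 9 (mod 67)
4^11 ≡ 37 (mod 67)
4^22 ≡ 29 (mod 67)
4^33 ≡ 1 (mod 67) ✓
Therefore the multiplicative order of 4 modulo 67 is 33.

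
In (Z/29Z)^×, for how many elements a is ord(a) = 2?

φ(29) = 29 − 1 = 28 = 2^2 · 7.
In a cyclic group of order 28, there are φ(d) elements of order d for each divisor d of 28, and zero for non-divisors.
2 | 28, and φ(2) = 2 − 1 = 1.

1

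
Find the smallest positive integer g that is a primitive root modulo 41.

6

φ(41) = 41 − 1 = 40 = 2^3 · 5.
g is a primitive root iff g^(40/q) ≢ 1 (mod 41) for each prime q ∈ {2, 5}.
g = 2: 2^20 ≡ 1 — hits 1, so not a primitive root.
g = 3: 3^20 ≡ 40; 3^8 ≡ 1 — hits 1, so not a primitive root.
g = 4: 4^20 ≡ 1 — hits 1, so not a primitive root.
g = 5: 5^20 ≡ 1 — hits 1, so not a primitive root.
g = 6: 6^20 ≡ 40; 6^8 ≡ 10 — none is 1, so 6 is a primitive root.
The smallest primitive root modulo 41 is 6.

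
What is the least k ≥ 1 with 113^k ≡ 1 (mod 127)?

By Lagrange's theorem, ord_127(113) divides φ(127) = 127 − 1 = 126 = 2 · 3^2 · 7.
Divisors of 126: 1, 2, 3, 6, 7, 9, 14, 18, 21, 42, 63, 126.
Test each divisor d:
113^1 ≡ 113 (mod 127)
113^2 ≡ 69 (mod 127)
113^3 ≡ 50 (mod 127)
113^6 ≡ 87 (mod 127)
113^7 ≡ 52 (mod 127)
113^9 ≡ 32 (mod 127)
113^14 ≡ 37 (mod 127)
113^18 ≡ 8 (mod 127)
113^21 ≡ 19 (mod 127)
113^42 ≡ 107 (mod 127)
113^63 ≡ 1 (mod 127) ✓
The smallest such exponent is 63, so the order of 113 is 63.

63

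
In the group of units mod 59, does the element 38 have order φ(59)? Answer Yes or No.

φ(59) = 59 − 1 = 58 = 2 · 29.
38 is a primitive root mod 59 iff 38^(φ(59)/q) ≢ 1 for every prime q | φ(59), i.e. q ∈ {2, 29}.
38^29 ≡ 58 (mod 59)  [q = 2: ≢ 1 ✓]
38^2 ≡ 28 (mod 59)  [q = 29: ≢ 1 ✓]
Every test exponent gives a nontrivial residue, hence 38 generates the full group.

Yes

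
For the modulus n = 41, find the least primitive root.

φ(41) = 41 − 1 = 40 = 2^3 · 5.
Test candidates g = 2, 3, … against the prime factors q ∈ {2, 5} of φ(41): g is a generator iff g^(40/q) ≢ 1 for every such q.
g = 2: 2^20 ≡ 1 — hits 1, so not a primitive root.
g = 3: 3^20 ≡ 40; 3^8 ≡ 1 — hits 1, so not a primitive root.
g = 4: 4^20 ≡ 1 — hits 1, so not a primitive root.
g = 5: 5^20 ≡ 1 — hits 1, so not a primitive root.
g = 6: 6^20 ≡ 40; 6^8 ≡ 10 — none is 1, so 6 is a primitive root.
Hence the least primitive root of 41 is 6.

6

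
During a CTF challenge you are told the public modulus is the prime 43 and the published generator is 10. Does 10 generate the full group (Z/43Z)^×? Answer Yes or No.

φ(43) = 43 − 1 = 42 = 2 · 3 · 7.
10 is a primitive root mod 43 iff 10^(φ(43)/q) ≢ 1 for every prime q | φ(43), i.e. q ∈ {2, 3, 7}.
10^21 ≡ 1 (mod 43)  [q = 2: ≡ 1 ✗]
10^14 ≡ 36 (mod 43)  [q = 3: ≢ 1 ✓]
10^6 ≡ 35 (mod 43)  [q = 7: ≢ 1 ✓]
Since 10^21 ≡ 1, the order of 10 divides 21 < 42, so 10 is not a primitive root.

No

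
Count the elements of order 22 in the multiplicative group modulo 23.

φ(23) = 23 − 1 = 22 = 2 · 11.
Since (Z/23Z)^× is cyclic of order 22, the number of elements of order d is φ(d) when d | 22 and 0 otherwise.
22 = 2 · 11 divides 22, and φ(22) = 10.

10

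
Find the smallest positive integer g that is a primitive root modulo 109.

φ(109) = 109 − 1 = 108 = 2^2 · 3^3.
g is a primitive root iff g^(108/q) ≢ 1 (mod 109) for each prime q ∈ {2, 3}.
g = 2: 2^54 ≡ 108; 2^36 ≡ 1 — hits 1, so not a primitive root.
g = 3: 3^54 ≡ 1 — hits 1, so not a primitive root.
g = 4: 4^54 ≡ 1 — hits 1, so not a primitive root.
g = 5: 5^54 ≡ 1 — hits 1, so not a primitive root.
g = 6: 6^54 ≡ 108; 6^36 ≡ 63 — none is 1, so 6 is a primitive root.
So 6 is the smallest generator of (Z/109Z)^×.

6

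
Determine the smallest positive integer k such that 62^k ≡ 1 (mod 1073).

The order of 62 must divide φ(1073) = φ(29·37) = (29−1)·(37−1) = 28·36 = 1008 = 2^4 · 3^2 · 7.
Divisors of 1008: 1, 2, 3, 4, 6, 7, 8, 9, 12, 14, 16, 18, 21, 24, 28, 36, 42, 48, 56, 63, 72, 84, 112, 126, 144, 168, 252, 336, 504, 1008.
Compute 62^d (mod 1073) for the divisors d until we hit 1:
62^1 ≡ 62
62^2 ≡ 625
62^3 ≡ 122
62^4 ≡ 53
62^6 ≡ 935
62^7 ≡ 28
62^8 ≡ 663
62^9 ≡ 332
62^12 ≡ 803
62^14 ≡ 784
62^16 ≡ 712
62^18 ≡ 778
62^21 ≡ 492
62^24 ≡ 1009
62^28 ≡ 900
62^36 ≡ 112
62^42 ≡ 639
62^48 ≡ 877
62^56 ≡ 958
62^63 ≡ 1072
62^72 ≡ 741
62^84 ≡ 581
62^112 ≡ 349
62^126 ≡ 1
The smallest such exponent is 126, so the order of 62 is 126.

126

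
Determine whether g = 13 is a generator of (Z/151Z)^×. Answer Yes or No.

φ(151) = 151 − 1 = 150 = 2 · 3 · 5^2.
It suffices to check that the order of 13 is not a proper divisor of 150: compute 13^(150/q) for q ∈ {2, 3, 5}.
13^75 ≡ 150 (mod 151)  [q = 2: ≢ 1 ✓]
13^50 ≡ 118 (mod 151)  [q = 3: ≢ 1 ✓]
13^30 ≡ 59 (mod 151)  [q = 5: ≢ 1 ✓]
All checks pass, so 13 has order 150 and is a primitive root modulo 151.

Yes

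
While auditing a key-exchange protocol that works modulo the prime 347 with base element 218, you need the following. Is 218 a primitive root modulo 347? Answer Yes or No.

Yes

φ(347) = 347 − 1 = 346 = 2 · 173.
218 is a primitive root mod 347 iff 218^(φ(347)/q) ≢ 1 for every prime q | φ(347), i.e. q ∈ {2, 173}.
218^173 ≡ 346 (mod 347)  [q = 2: ≢ 1 ✓]
218^2 ≡ 332 (mod 347)  [q = 173: ≢ 1 ✓]
None equal 1, so ord_347(218) = 346: 218 is a primitive root.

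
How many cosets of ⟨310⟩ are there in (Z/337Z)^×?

6

The order of 310 must divide φ(337) = 337 − 1 = 336 = 2^4 · 3 · 7.
Divisors of 336: 1, 2, 3, 4, 6, 7, 8, 12, 14, 16, 21, 24, 28, 42, 48, 56, 84, 112, 168, 336.
Test each divisor d:
310^1 ≡ 310 (mod 337)
310^2 ≡ 55 (mod 337)
310^3 ≡ 200 (mod 337)
310^4 ≡ 329 (mod 337)
310^6 ≡ 234 (mod 337)
310^7 ≡ 85 (mod 337)
310^8 ≡ 64 (mod 337)
310^12 ≡ 162 (mod 337)
310^14 ≡ 148 (mod 337)
310^16 ≡ 52 (mod 337)
310^21 ≡ 111 (mod 337)
310^24 ≡ 295 (mod 337)
310^28 ≡ 336 (mod 337)
310^42 ≡ 189 (mod 337)
310^48 ≡ 79 (mod 337)
310^56 ≡ 1 (mod 337) ✓
The order of 310 is 56, so the subgroup it generates has 56 elements.
The index is φ(337) / ord(310) = 336 / 56 = 6.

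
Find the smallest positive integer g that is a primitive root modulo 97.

5

φ(97) = 97 − 1 = 96 = 2^5 · 3.
g is a primitive root iff g^(96/q) ≢ 1 (mod 97) for each prime q ∈ {2, 3}.
g = 2: 2^48 ≡ 1 — hits 1, so not a primitive root.
g = 3: 3^48 ≡ 1 — hits 1, so not a primitive root.
g = 4: 4^48 ≡ 1 — hits 1, so not a primitive root.
g = 5: 5^48 ≡ 96; 5^32 ≡ 35 — none is 1, so 5 is a primitive root.
Hence the least primitive root of 97 is 5.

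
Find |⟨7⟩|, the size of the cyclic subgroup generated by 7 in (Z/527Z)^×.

Since 7 ∈ (Z/527Z)^×, its order divides φ(527) = φ(17·31) = (17−1)·(31−1) = 16·30 = 480 = 2^5 · 3 · 5.
Divisors of 480: 1, 2, 3, 4, 5, 6, 8, 10, 12, 15, 16, 20, 24, 30, 32, 40, 48, 60, 80, 96, 120, 160, 240, 480.
Test each divisor d:
7^1 ≡ 7 (mod 527)
7^2 ≡ 49 (mod 527)
7^3 ≡ 343 (mod 527)
7^4 ≡ 293 (mod 527)
7^5 ≡ 470 (mod 527)
7^6 ≡ 128 (mod 527)
7^8 ≡ 475 (mod 527)
7^10 ≡ 87 (mod 527)
7^12 ≡ 47 (mod 527)
7^15 ≡ 311 (mod 527)
7^16 ≡ 69 (mod 527)
7^20 ≡ 191 (mod 527)
7^24 ≡ 101 (mod 527)
7^30 ≡ 280 (mod 527)
7^32 ≡ 18 (mod 527)
7^40 ≡ 118 (mod 527)
7^48 ≡ 188 (mod 527)
7^60 ≡ 404 (mod 527)
7^80 ≡ 222 (mod 527)
7^96 ≡ 35 (mod 527)
7^120 ≡ 373 (mod 527)
7^160 ≡ 273 (mod 527)
7^240 ≡ 1 (mod 527) ✓
Therefore the multiplicative order of 7 modulo 527 is 240.

240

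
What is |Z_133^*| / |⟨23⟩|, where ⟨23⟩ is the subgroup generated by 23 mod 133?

ord(23) | φ(133) = φ(7·19) = (7−1)·(19−1) = 6·18 = 108 = 2^2 · 3^3.
Divisors of 108: 1, 2, 3, 4, 6, 9, 12, 18, 27, 36, 54, 108.
Check 23^d mod 133 for each divisor in increasing order:
23^1 ≡ 23 (mod 133)
23^2 ≡ 130 (mod 133)
23^3 ≡ 64 (mod 133)
23^4 ≡ 9 (mod 133)
23^6 ≡ 106 (mod 133)
23^9 ≡ 1 (mod 133) ✓
The order of 23 is 9, so the subgroup it generates has 9 elements.
The index is φ(133) / ord(23) = 108 / 9 = 12.

12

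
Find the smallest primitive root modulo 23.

5

φ(23) = 23 − 1 = 22 = 2 · 11.
g is a primitive root iff g^(22/q) ≢ 1 (mod 23) for each prime q ∈ {2, 11}.
g = 2: 2^11 ≡ 1 — hits 1, so not a primitive root.
g = 3: 3^11 ≡ 1 — hits 1, so not a primitive root.
g = 4: 4^11 ≡ 1 — hits 1, so not a primitive root.
g = 5: 5^11 ≡ 22; 5^2 ≡ 2 — none is 1, so 5 is a primitive root.
Hence the least primitive root of 23 is 5.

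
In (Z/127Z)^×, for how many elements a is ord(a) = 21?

12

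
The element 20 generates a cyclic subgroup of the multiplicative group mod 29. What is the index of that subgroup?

The order of 20 must divide φ(29) = 29 − 1 = 28 = 2^2 · 7.
Divisors of 28: 1, 2, 4, 7, 14, 28.
Evaluate successive powers at the divisors of 28:
20^1 ≡ 20
20^2 ≡ 23
20^4 ≡ 7
20^7 ≡ 1
So ord_29(20) = 7, hence |⟨20⟩| = 7.
Index = |(Z/29Z)^×| / |⟨20⟩| = 28 / 7 = 4.

4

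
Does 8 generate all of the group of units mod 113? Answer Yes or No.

φ(113) = 113 − 1 = 112 = 2^4 · 7.
Test 8^(112/q) mod 113 for each prime factor q of 112:
8^56 ≡ 1 (mod 113)  [q = 2: ≡ 1 ✗]
8^16 ≡ 49 (mod 113)  [q = 7: ≢ 1 ✓]
Since 8^56 ≡ 1, the order of 8 divides 56 < 112, so 8 is not a primitive root.

No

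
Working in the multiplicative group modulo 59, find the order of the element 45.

ord(45) | φ(59) = 59 − 1 = 58 = 2 · 29.
Divisors of 58: 1, 2, 29, 58.
Evaluate successive powers at the divisors of 58:
45^1 ≡ 45 (mod 59)
45^2 ≡ 19 (mod 59)
45^29 ≡ 1 (mod 59) ✓
Hence ord(45) = 29.

29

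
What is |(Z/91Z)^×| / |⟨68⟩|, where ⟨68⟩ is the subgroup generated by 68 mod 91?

The order of 68 must divide φ(91) = φ(7·13) = (7−1)·(13−1) = 6·12 = 72 = 2^3 · 3^2.
Divisors of 72: 1, 2, 3, 4, 6, 8, 9, 12, 18, 24, 36, 72.
Check 68^d mod 91 for each divisor in increasing order:
68^1 ≡ 68
68^2 ≡ 74
68^3 ≡ 27
68^4 ≡ 16
68^6 ≡ 1
Thus |⟨68⟩| = ord(68) = 6.
Index = |(Z/91Z)^×| / |⟨68⟩| = 72 / 6 = 12.

12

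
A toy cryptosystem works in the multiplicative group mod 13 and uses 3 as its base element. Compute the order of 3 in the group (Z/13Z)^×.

By Lagrange's theorem, ord_13(3) divides φ(13) = 13 − 1 = 12 = 2^2 · 3.
Divisors of 12: 1, 2, 3, 4, 6, 12.
Compute 3^d (mod 13) for the divisors d until we hit 1:
3^1 ≡ 3 (mod 13)
3^2 ≡ 9 (mod 13)
3^3 ≡ 1 (mod 13) ✓
Therefore the multiplicative order of 3 modulo 13 is 3.

3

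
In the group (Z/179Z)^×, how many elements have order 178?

φ(179) = 179 − 1 = 178 = 2 · 89.
In a cyclic group of order 178, there are φ(d) elements of order d for each divisor d of 178, and zero for non-divisors.
178 = 2 · 89 divides 178, and φ(178) = 88.

88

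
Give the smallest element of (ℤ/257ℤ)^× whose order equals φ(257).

3

φ(257) = 257 − 1 = 256 = 2^8.
g is a primitive root iff g^(256/q) ≢ 1 (mod 257) for each prime q ∈ {2}.
g = 2: 2^128 ≡ 1 — hits 1, so not a primitive root.
g = 3: 3^128 ≡ 256 — none is 1, so 3 is a primitive root.
So 3 is the smallest generator of (Z/257Z)^×.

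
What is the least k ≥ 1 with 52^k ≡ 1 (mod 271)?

ord(52) | φ(271) = 271 − 1 = 270 = 2 · 3^3 · 5.
Divisors of 270: 1, 2, 3, 5, 6, 9, 10, 15, 18, 27, 30, 45, 54, 90, 135, 270.
Check 52^d mod 271 for each divisor in increasing order:
52^1 ≡ 52 (mod 271)
52^2 ≡ 265 (mod 271)
52^3 ≡ 230 (mod 271)
52^5 ≡ 246 (mod 271)
52^6 ≡ 55 (mod 271)
52^9 ≡ 184 (mod 271)
52^10 ≡ 83 (mod 271)
52^15 ≡ 93 (mod 271)
52^18 ≡ 252 (mod 271)
52^27 ≡ 27 (mod 271)
52^30 ≡ 248 (mod 271)
52^45 ≡ 29 (mod 271)
52^54 ≡ 187 (mod 271)
52^90 ≡ 28 (mod 271)
52^135 ≡ 270 (mod 271)
52^270 ≡ 1 (mod 271) ✓
So ord_271(52) = 270.

270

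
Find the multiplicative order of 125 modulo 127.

14

Since 125 ∈ (Z/127Z)^×, its order divides φ(127) = 127 − 1 = 126 = 2 · 3^2 · 7.
Divisors of 126: 1, 2, 3, 6, 7, 9, 14, 18, 21, 42, 63, 126.
Evaluate successive powers at the divisors of 126:
125^1 ≡ 125 (mod 127)
125^2 ≡ 4 (mod 127)
125^3 ≡ 119 (mod 127)
125^6 ≡ 64 (mod 127)
125^7 ≡ 126 (mod 127)
125^9 ≡ 123 (mod 127)
125^14 ≡ 1 (mod 127) ✓
Hence ord(125) = 14.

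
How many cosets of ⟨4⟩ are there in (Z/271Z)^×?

By Lagrange's theorem, ord_271(4) divides φ(271) = 271 − 1 = 270 = 2 · 3^3 · 5.
Divisors of 270: 1, 2, 3, 5, 6, 9, 10, 15, 18, 27, 30, 45, 54, 90, 135, 270.
Test each divisor d:
4^1 ≡ 4 (mod 271)
4^2 ≡ 16 (mod 271)
4^3 ≡ 64 (mod 271)
4^5 ≡ 211 (mod 271)
4^6 ≡ 31 (mod 271)
4^9 ≡ 87 (mod 271)
4^10 ≡ 77 (mod 271)
4^15 ≡ 258 (mod 271)
4^18 ≡ 252 (mod 271)
4^27 ≡ 244 (mod 271)
4^30 ≡ 169 (mod 271)
4^45 ≡ 242 (mod 271)
4^54 ≡ 187 (mod 271)
4^90 ≡ 28 (mod 271)
4^135 ≡ 1 (mod 271) ✓
Thus |⟨4⟩| = ord(4) = 135.
[(Z/271Z)^× : ⟨4⟩] = 270/135 = 2.

2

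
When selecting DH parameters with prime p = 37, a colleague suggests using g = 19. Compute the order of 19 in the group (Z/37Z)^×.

ord(19) | φ(37) = 37 − 1 = 36 = 2^2 · 3^2.
Divisors of 36: 1, 2, 3, 4, 6, 9, 12, 18, 36.
Check 19^d mod 37 for each divisor in increasing order:
19^1 ≡ 19 (mod 37)
19^2 ≡ 28 (mod 37)
19^3 ≡ 14 (mod 37)
19^4 ≡ 7 (mod 37)
19^6 ≡ 11 (mod 37)
19^9 ≡ 6 (mod 37)
19^12 ≡ 10 (mod 37)
19^18 ≡ 36 (mod 37)
19^36 ≡ 1 (mod 37) ✓
So ord_37(19) = 36.

36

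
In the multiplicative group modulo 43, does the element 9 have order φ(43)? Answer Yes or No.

φ(43) = 43 − 1 = 42 = 2 · 3 · 7.
Test 9^(42/q) mod 43 for each prime factor q of 42:
9^21 ≡ 1 (mod 43)  [q = 2: ≡ 1 ✗]
9^14 ≡ 6 (mod 43)  [q = 3: ≢ 1 ✓]
9^6 ≡ 4 (mod 43)  [q = 7: ≢ 1 ✓]
The check at q = 2 fails, so 9 generates a proper subgroup.

No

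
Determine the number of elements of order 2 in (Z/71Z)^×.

1

φ(71) = 71 − 1 = 70 = 2 · 5 · 7.
(Z/71Z)^× is cyclic (|G| = 70); a cyclic group of order m has exactly φ(d) elements of each order d | m, and none otherwise.
2 | 70, and φ(2) = 2 − 1 = 1.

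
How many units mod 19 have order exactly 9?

φ(19) = 19 − 1 = 18 = 2 · 3^2.
Since (Z/19Z)^× is cyclic of order 18, the number of elements of order d is φ(d) when d | 18 and 0 otherwise.
9 = 3^2 divides 18, and φ(9) = 6.

6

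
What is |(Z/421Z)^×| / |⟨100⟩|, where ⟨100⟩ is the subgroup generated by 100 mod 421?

6

Since 100 ∈ (Z/421Z)^×, its order divides φ(421) = 421 − 1 = 420 = 2^2 · 3 · 5 · 7.
Divisors of 420: 1, 2, 3, 4, 5, 6, 7, 10, 12, 14, 15, 20, 21, 28, 30, 35, 42, 60, 70, 84, 105, 140, 210, 420.
Compute 100^d (mod 421) for the divisors d until we hit 1:
100^1 ≡ 100
100^2 ≡ 317
100^3 ≡ 125
100^4 ≡ 291
100^5 ≡ 51
100^6 ≡ 48
100^7 ≡ 169
100^10 ≡ 75
100^12 ≡ 199
100^14 ≡ 354
100^15 ≡ 36
100^20 ≡ 152
100^21 ≡ 44
100^28 ≡ 279
100^30 ≡ 33
100^35 ≡ 420
100^42 ≡ 252
100^60 ≡ 247
100^70 ≡ 1
So ord_421(100) = 70, hence |⟨100⟩| = 70.
Index = |(Z/421Z)^×| / |⟨100⟩| = 420 / 70 = 6.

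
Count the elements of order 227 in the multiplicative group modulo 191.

0

φ(191) = 191 − 1 = 190 = 2 · 5 · 19.
Since (Z/191Z)^× is cyclic of order 190, the number of elements of order d is φ(d) when d | 190 and 0 otherwise.
Here 190 is not a multiple of 227, so there are no elements of order 227.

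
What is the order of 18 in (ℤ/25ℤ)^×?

The order of 18 must divide φ(25) = φ(5^2) = 5·(5−1) = 20 = 2^2 · 5.
Divisors of 20: 1, 2, 4, 5, 10, 20.
Compute 18^d (mod 25) for the divisors d until we hit 1:
18^1 ≡ 18 (mod 25)
18^2 ≡ 24 (mod 25)
18^4 ≡ 1 (mod 25) ✓
So ord_25(18) = 4.

4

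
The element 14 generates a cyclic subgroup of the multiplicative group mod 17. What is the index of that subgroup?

1

Since 14 ∈ (Z/17Z)^×, its order divides φ(17) = 17 − 1 = 16 = 2^4.
Divisors of 16: 1, 2, 4, 8, 16.
Compute 14^d (mod 17) for the divisors d until we hit 1:
14^1 ≡ 14 (mod 17)
14^2 ≡ 9 (mod 17)
14^4 ≡ 13 (mod 17)
14^8 ≡ 16 (mod 17)
14^16 ≡ 1 (mod 17) ✓
The order of 14 is 16, so the subgroup it generates has 16 elements.
Index = |(Z/17Z)^×| / |⟨14⟩| = 16 / 16 = 1.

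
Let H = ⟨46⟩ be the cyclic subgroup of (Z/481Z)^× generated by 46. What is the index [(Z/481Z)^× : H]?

12

The order of 46 must divide φ(481) = φ(13·37) = (13−1)·(37−1) = 12·36 = 432 = 2^4 · 3^3.
Divisors of 432: 1, 2, 3, 4, 6, 8, 9, 12, 16, 18, 24, 27, 36, 48, 54, 72, 108, 144, 216, 432.
Compute 46^d (mod 481) for the divisors d until we hit 1:
46^1 ≡ 46
46^2 ≡ 192
46^3 ≡ 174
46^4 ≡ 308
46^6 ≡ 454
46^8 ≡ 107
46^9 ≡ 112
46^12 ≡ 248
46^16 ≡ 386
46^18 ≡ 38
46^24 ≡ 417
46^27 ≡ 408
46^36 ≡ 1
The order of 46 is 36, so the subgroup it generates has 36 elements.
Index = |(Z/481Z)^×| / |⟨46⟩| = 432 / 36 = 12.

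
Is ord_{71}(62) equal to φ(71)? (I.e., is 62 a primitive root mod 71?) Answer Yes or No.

Yes

φ(71) = 71 − 1 = 70 = 2 · 5 · 7.
An element g generates (Z/71Z)^× iff g^(70/q) ≢ 1 (mod 71) for each prime q ∈ {2, 5, 7}.
62^35 ≡ 70 (mod 71)  [q = 2: ≢ 1 ✓]
62^14 ≡ 5 (mod 71)  [q = 5: ≢ 1 ✓]
62^10 ≡ 32 (mod 71)  [q = 7: ≢ 1 ✓]
None equal 1, so ord_71(62) = 70: 62 is a primitive root.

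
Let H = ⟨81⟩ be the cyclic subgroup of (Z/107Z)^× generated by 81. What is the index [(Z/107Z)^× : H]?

2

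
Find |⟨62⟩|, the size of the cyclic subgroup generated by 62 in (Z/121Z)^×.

110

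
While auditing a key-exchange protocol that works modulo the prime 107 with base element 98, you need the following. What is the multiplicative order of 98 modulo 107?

106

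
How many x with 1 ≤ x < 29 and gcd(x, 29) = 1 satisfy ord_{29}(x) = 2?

1

φ(29) = 29 − 1 = 28 = 2^2 · 7.
Since (Z/29Z)^× is cyclic of order 28, the number of elements of order d is φ(d) when d | 28 and 0 otherwise.
2 | 28, and φ(2) = 2 − 1 = 1.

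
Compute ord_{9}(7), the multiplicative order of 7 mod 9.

3

By Lagrange's theorem, ord_9(7) divides φ(9) = φ(3^2) = 3·(3−1) = 6 = 2 · 3.
Divisors of 6: 1, 2, 3, 6.
Compute 7^d (mod 9) for the divisors d until we hit 1:
7^1 ≡ 7 (mod 9)
7^2 ≡ 4 (mod 9)
7^3 ≡ 1 (mod 9) ✓
Therefore the multiplicative order of 7 modulo 9 is 3.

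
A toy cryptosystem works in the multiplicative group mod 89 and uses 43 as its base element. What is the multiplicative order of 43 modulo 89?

By Lagrange's theorem, ord_89(43) divides φ(89) = 89 − 1 = 88 = 2^3 · 11.
Divisors of 88: 1, 2, 4, 8, 11, 22, 44, 88.
Evaluate successive powers at the divisors of 88:
43^1 ≡ 43 (mod 89)
43^2 ≡ 69 (mod 89)
43^4 ≡ 44 (mod 89)
43^8 ≡ 67 (mod 89)
43^11 ≡ 52 (mod 89)
43^22 ≡ 34 (mod 89)
43^44 ≡ 88 (mod 89)
43^88 ≡ 1 (mod 89) ✓
The smallest such exponent is 88, so the order of 43 is 88.

88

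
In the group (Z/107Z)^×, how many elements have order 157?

φ(107) = 107 − 1 = 106 = 2 · 53.
(Z/107Z)^× is cyclic (|G| = 106); a cyclic group of order m has exactly φ(d) elements of each order d | m, and none otherwise.
Since 157 ∤ 106, the count is 0.

0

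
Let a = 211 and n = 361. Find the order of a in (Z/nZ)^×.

The order of 211 must divide φ(361) = φ(19^2) = 19·(19−1) = 342 = 2 · 3^2 · 19.
Divisors of 342: 1, 2, 3, 6, 9, 18, 19, 38, 57, 114, 171, 342.
Evaluate successive powers at the divisors of 342:
211^1 ≡ 211 (mod 361)
211^2 ≡ 118 (mod 361)
211^3 ≡ 350 (mod 361)
211^6 ≡ 121 (mod 361)
211^9 ≡ 113 (mod 361)
211^18 ≡ 134 (mod 361)
211^19 ≡ 116 (mod 361)
211^38 ≡ 99 (mod 361)
211^57 ≡ 293 (mod 361)
211^114 ≡ 292 (mod 361)
211^171 ≡ 360 (mod 361)
211^342 ≡ 1 (mod 361) ✓
Therefore the multiplicative order of 211 modulo 361 is 342.

342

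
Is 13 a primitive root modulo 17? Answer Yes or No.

No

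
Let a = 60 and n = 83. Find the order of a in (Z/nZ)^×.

The order of 60 must divide φ(83) = 83 − 1 = 82 = 2 · 41.
Divisors of 82: 1, 2, 41, 82.
Check 60^d mod 83 for each divisor in increasing order:
60^1 ≡ 60
60^2 ≡ 31
60^41 ≡ 82
60^82 ≡ 1
Hence ord(60) = 82.

82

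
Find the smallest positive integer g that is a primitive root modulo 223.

φ(223) = 223 − 1 = 222 = 2 · 3 · 37.
Test candidates g = 2, 3, … against the prime factors q ∈ {2, 3, 37} of φ(223): g is a generator iff g^(222/q) ≢ 1 for every such q.
g = 2: 2^111 ≡ 1 — hits 1, so not a primitive root.
g = 3: 3^111 ≡ 222; 3^74 ≡ 183; 3^6 ≡ 60 — none is 1, so 3 is a primitive root.
So 3 is the smallest generator of (Z/223Z)^×.

3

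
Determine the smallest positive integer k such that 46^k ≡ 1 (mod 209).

30

ord(46) | φ(209) = φ(11·19) = (11−1)·(19−1) = 10·18 = 180 = 2^2 · 3^2 · 5.
Divisors of 180: 1, 2, 3, 4, 5, 6, 9, 10, 12, 15, 18, 20, 30, 36, 45, 60, 90, 180.
Evaluate successive powers at the divisors of 180:
46^1 ≡ 46
46^2 ≡ 26
46^3 ≡ 151
46^4 ≡ 49
46^5 ≡ 164
46^6 ≡ 20
46^9 ≡ 94
46^10 ≡ 144
46^12 ≡ 191
46^15 ≡ 208
46^18 ≡ 58
46^20 ≡ 45
46^30 ≡ 1
Therefore the multiplicative order of 46 modulo 209 is 30.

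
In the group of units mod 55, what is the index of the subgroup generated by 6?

4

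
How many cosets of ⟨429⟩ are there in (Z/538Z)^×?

1

Since 429 ∈ (Z/538Z)^×, its order divides φ(538) = φ(2)·φ(269) = 1·268 = 268 = 2^2 · 67.
Divisors of 268: 1, 2, 4, 67, 134, 268.
Test each divisor d:
429^1 ≡ 429
429^2 ≡ 45
429^4 ≡ 411
429^67 ≡ 187
429^134 ≡ 537
429^268 ≡ 1
Thus |⟨429⟩| = ord(429) = 268.
The index is φ(538) / ord(429) = 268 / 268 = 1.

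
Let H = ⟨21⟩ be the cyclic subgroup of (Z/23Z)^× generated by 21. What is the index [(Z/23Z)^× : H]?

By Lagrange's theorem, ord_23(21) divides φ(23) = 23 − 1 = 22 = 2 · 11.
Divisors of 22: 1, 2, 11, 22.
Compute 21^d (mod 23) for the divisors d until we hit 1:
21^1 ≡ 21 (mod 23)
21^2 ≡ 4 (mod 23)
21^11 ≡ 22 (mod 23)
21^22 ≡ 1 (mod 23) ✓
Thus |⟨21⟩| = ord(21) = 22.
Index = |(Z/23Z)^×| / |⟨21⟩| = 22 / 22 = 1.

1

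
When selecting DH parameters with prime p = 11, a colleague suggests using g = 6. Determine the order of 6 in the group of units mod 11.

10

By Lagrange's theorem, ord_11(6) divides φ(11) = 11 − 1 = 10 = 2 · 5.
Divisors of 10: 1, 2, 5, 10.
Compute 6^d (mod 11) for the divisors d until we hit 1:
6^1 ≡ 6
6^2 ≡ 3
6^5 ≡ 10
6^10 ≡ 1
Hence ord(6) = 10.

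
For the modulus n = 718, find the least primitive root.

φ(718) = φ(2)·φ(359) = 1·358 = 358 = 2 · 179.
g is a primitive root iff g^(358/q) ≢ 1 (mod 718) for each prime q ∈ {2, 179}.
g = 2: gcd(2, 718) = 2 > 1, not a unit — skip.
g = 3: 3^179 ≡ 1 — hits 1, so not a primitive root.
g = 4: gcd(4, 718) = 2 > 1, not a unit — skip.
g = 5: 5^179 ≡ 1 — hits 1, so not a primitive root.
g = 6: gcd(6, 718) = 2 > 1, not a unit — skip.
g = 7: 7^179 ≡ 717; 7^2 ≡ 49 — none is 1, so 7 is a primitive root.
Hence the least primitive root of 718 is 7.

7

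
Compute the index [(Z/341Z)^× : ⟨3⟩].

ord(3) | φ(341) = φ(11·31) = (11−1)·(31−1) = 10·30 = 300 = 2^2 · 3 · 5^2.
Divisors of 300: 1, 2, 3, 4, 5, 6, 10, 12, 15, 20, 25, 30, 50, 60, 75, 100, 150, 300.
Compute 3^d (mod 341) for the divisors d until we hit 1:
3^1 ≡ 3 (mod 341)
3^2 ≡ 9 (mod 341)
3^3 ≡ 27 (mod 341)
3^4 ≡ 81 (mod 341)
3^5 ≡ 243 (mod 341)
3^6 ≡ 47 (mod 341)
3^10 ≡ 56 (mod 341)
3^12 ≡ 163 (mod 341)
3^15 ≡ 309 (mod 341)
3^20 ≡ 67 (mod 341)
3^25 ≡ 254 (mod 341)
3^30 ≡ 1 (mod 341) ✓
Thus |⟨3⟩| = ord(3) = 30.
The index is φ(341) / ord(3) = 300 / 30 = 10.

10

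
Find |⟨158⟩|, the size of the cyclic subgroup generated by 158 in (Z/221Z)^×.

48

The order of 158 must divide φ(221) = φ(13·17) = (13−1)·(17−1) = 12·16 = 192 = 2^6 · 3.
Divisors of 192: 1, 2, 3, 4, 6, 8, 12, 16, 24, 32, 48, 64, 96, 192.
Evaluate successive powers at the divisors of 192:
158^1 ≡ 158 (mod 221)
158^2 ≡ 212 (mod 221)
158^3 ≡ 125 (mod 221)
158^4 ≡ 81 (mod 221)
158^6 ≡ 155 (mod 221)
158^8 ≡ 152 (mod 221)
158^12 ≡ 157 (mod 221)
158^16 ≡ 120 (mod 221)
158^24 ≡ 118 (mod 221)
158^32 ≡ 35 (mod 221)
158^48 ≡ 1 (mod 221) ✓
Therefore the multiplicative order of 158 modulo 221 is 48.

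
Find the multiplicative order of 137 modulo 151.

ord(137) | φ(151) = 151 − 1 = 150 = 2 · 3 · 5^2.
Divisors of 150: 1, 2, 3, 5, 6, 10, 15, 25, 30, 50, 75, 150.
Check 137^d mod 151 for each divisor in increasing order:
137^1 ≡ 137
137^2 ≡ 45
137^3 ≡ 125
137^5 ≡ 38
137^6 ≡ 72
137^10 ≡ 85
137^15 ≡ 59
137^25 ≡ 32
137^30 ≡ 8
137^50 ≡ 118
137^75 ≡ 1
Therefore the multiplicative order of 137 modulo 151 is 75.

75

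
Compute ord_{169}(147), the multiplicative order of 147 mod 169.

6

ord(147) | φ(169) = φ(13^2) = 13·(13−1) = 156 = 2^2 · 3 · 13.
Divisors of 156: 1, 2, 3, 4, 6, 12, 13, 26, 39, 52, 78, 156.
Evaluate successive powers at the divisors of 156:
147^1 ≡ 147
147^2 ≡ 146
147^3 ≡ 168
147^4 ≡ 22
147^6 ≡ 1
The smallest such exponent is 6, so the order of 147 is 6.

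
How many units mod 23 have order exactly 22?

φ(23) = 23 − 1 = 22 = 2 · 11.
In a cyclic group of order 22, there are φ(d) elements of order d for each divisor d of 22, and zero for non-divisors.
22 = 2 · 11 divides 22, and φ(22) = 10.

10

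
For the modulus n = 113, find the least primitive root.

φ(113) = 113 − 1 = 112 = 2^4 · 7.
Test candidates g = 2, 3, … against the prime factors q ∈ {2, 7} of φ(113): g is a generator iff g^(112/q) ≢ 1 for every such q.
g = 2: 2^56 ≡ 1 — hits 1, so not a primitive root.
g = 3: 3^56 ≡ 112; 3^16 ≡ 49 — none is 1, so 3 is a primitive root.
Hence the least primitive root of 113 is 3.

3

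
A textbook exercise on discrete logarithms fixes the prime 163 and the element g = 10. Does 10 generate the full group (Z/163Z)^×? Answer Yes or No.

No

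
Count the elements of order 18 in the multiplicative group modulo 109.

φ(109) = 109 − 1 = 108 = 2^2 · 3^3.
In a cyclic group of order 108, there are φ(d) elements of order d for each divisor d of 108, and zero for non-divisors.
18 = 2 · 3^2 divides 108, and φ(18) = 6.

6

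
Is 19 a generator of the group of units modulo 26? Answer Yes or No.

φ(26) = φ(2)·φ(13) = 1·12 = 12 = 2^2 · 3.
It suffices to check that the order of 19 is not a proper divisor of 12: compute 19^(12/q) for q ∈ {2, 3}.
19^6 ≡ 25 (mod 26)  [q = 2: ≢ 1 ✓]
19^4 ≡ 9 (mod 26)  [q = 3: ≢ 1 ✓]
Every test exponent gives a nontrivial residue, hence 19 generates the full group.

Yes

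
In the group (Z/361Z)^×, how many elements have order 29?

φ(361) = φ(19^2) = 19·(19−1) = 342 = 2 · 3^2 · 19.
Since (Z/361Z)^× is cyclic of order 342, the number of elements of order d is φ(d) when d | 342 and 0 otherwise.
Since 29 ∤ 342, the count is 0.

0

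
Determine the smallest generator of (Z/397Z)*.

5

φ(397) = 397 − 1 = 396 = 2^2 · 3^2 · 11.
Test candidates g = 2, 3, … against the prime factors q ∈ {2, 3, 11} of φ(397): g is a generator iff g^(396/q) ≢ 1 for every such q.
g = 2: 2^198 ≡ 396; 2^132 ≡ 1 — hits 1, so not a primitive root.
g = 3: 3^198 ≡ 1 — hits 1, so not a primitive root.
g = 4: 4^198 ≡ 1 — hits 1, so not a primitive root.
g = 5: 5^198 ≡ 396; 5^132 ≡ 362; 5^36 ≡ 290 — none is 1, so 5 is a primitive root.
Hence the least primitive root of 397 is 5.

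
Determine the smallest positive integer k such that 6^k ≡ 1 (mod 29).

14

By Lagrange's theorem, ord_29(6) divides φ(29) = 29 − 1 = 28 = 2^2 · 7.
Divisors of 28: 1, 2, 4, 7, 14, 28.
Compute 6^d (mod 29) for the divisors d until we hit 1:
6^1 ≡ 6 (mod 29)
6^2 ≡ 7 (mod 29)
6^4 ≡ 20 (mod 29)
6^7 ≡ 28 (mod 29)
6^14 ≡ 1 (mod 29) ✓
So ord_29(6) = 14.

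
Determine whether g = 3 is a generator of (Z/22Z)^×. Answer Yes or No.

φ(22) = φ(2)·φ(11) = 1·10 = 10 = 2 · 5.
An element g generates (Z/22Z)^× iff g^(10/q) ≢ 1 (mod 22) for each prime q ∈ {2, 5}.
3^5 ≡ 1 (mod 22)  [q = 2: ≡ 1 ✗]
3^2 ≡ 9 (mod 22)  [q = 5: ≢ 1 ✓]
The check at q = 2 fails, so 3 generates a proper subgroup.

No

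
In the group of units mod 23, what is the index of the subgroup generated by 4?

ord(4) | φ(23) = 23 − 1 = 22 = 2 · 11.
Divisors of 22: 1, 2, 11, 22.
Check 4^d mod 23 for each divisor in increasing order:
4^1 ≡ 4
4^2 ≡ 16
4^11 ≡ 1
The order of 4 is 11, so the subgroup it generates has 11 elements.
Index = |(Z/23Z)^×| / |⟨4⟩| = 22 / 11 = 2.

2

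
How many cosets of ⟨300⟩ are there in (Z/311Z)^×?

10

Since 300 ∈ (Z/311Z)^×, its order divides φ(311) = 311 − 1 = 310 = 2 · 5 · 31.
Divisors of 310: 1, 2, 5, 10, 31, 62, 155, 310.
Test each divisor d:
300^1 ≡ 300 (mod 311)
300^2 ≡ 121 (mod 311)
300^5 ≡ 47 (mod 311)
300^10 ≡ 32 (mod 311)
300^31 ≡ 1 (mod 311) ✓
Thus |⟨300⟩| = ord(300) = 31.
[(Z/311Z)^× : ⟨300⟩] = 310/31 = 10.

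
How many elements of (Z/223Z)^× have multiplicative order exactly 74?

φ(223) = 223 − 1 = 222 = 2 · 3 · 37.
In a cyclic group of order 222, there are φ(d) elements of order d for each divisor d of 222, and zero for non-divisors.
74 = 2 · 37 divides 222, and φ(74) = 36.

36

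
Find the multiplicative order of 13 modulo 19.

18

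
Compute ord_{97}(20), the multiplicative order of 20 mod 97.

32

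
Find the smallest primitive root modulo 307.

5

φ(307) = 307 − 1 = 306 = 2 · 3^2 · 17.
g is a primitive root iff g^(306/q) ≢ 1 (mod 307) for each prime q ∈ {2, 3, 17}.
g = 2: 2^153 ≡ 306; 2^102 ≡ 1 — hits 1, so not a primitive root.
g = 3: 3^153 ≡ 306; 3^102 ≡ 1 — hits 1, so not a primitive root.
g = 4: 4^153 ≡ 1 — hits 1, so not a primitive root.
g = 5: 5^153 ≡ 306; 5^102 ≡ 289; 5^18 ≡ 81 — none is 1, so 5 is a primitive root.
The smallest primitive root modulo 307 is 5.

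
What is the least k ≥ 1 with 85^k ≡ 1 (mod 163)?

9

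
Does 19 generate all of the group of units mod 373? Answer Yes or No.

φ(373) = 373 − 1 = 372 = 2^2 · 3 · 31.
Test 19^(372/q) mod 373 for each prime factor q of 372:
19^186 ≡ 372 (mod 373)  [q = 2: ≢ 1 ✓]
19^124 ≡ 1 (mod 373)  [q = 3: ≡ 1 ✗]
19^12 ≡ 119 (mod 373)  [q = 31: ≢ 1 ✓]
Since 19^124 ≡ 1, the order of 19 divides 124 < 372, so 19 is not a primitive root.

No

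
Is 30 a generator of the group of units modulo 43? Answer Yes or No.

Yes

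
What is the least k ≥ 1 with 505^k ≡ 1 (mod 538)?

268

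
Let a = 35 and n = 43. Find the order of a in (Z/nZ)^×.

Since 35 ∈ (Z/43Z)^×, its order divides φ(43) = 43 − 1 = 42 = 2 · 3 · 7.
Divisors of 42: 1, 2, 3, 6, 7, 14, 21, 42.
Compute 35^d (mod 43) for the divisors d until we hit 1:
35^1 ≡ 35 (mod 43)
35^2 ≡ 21 (mod 43)
35^3 ≡ 4 (mod 43)
35^6 ≡ 16 (mod 43)
35^7 ≡ 1 (mod 43) ✓
Therefore the multiplicative order of 35 modulo 43 is 7.

7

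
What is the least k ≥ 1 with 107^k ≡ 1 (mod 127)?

3

The order of 107 must divide φ(127) = 127 − 1 = 126 = 2 · 3^2 · 7.
Divisors of 126: 1, 2, 3, 6, 7, 9, 14, 18, 21, 42, 63, 126.
Compute 107^d (mod 127) for the divisors d until we hit 1:
107^1 ≡ 107 (mod 127)
107^2 ≡ 19 (mod 127)
107^3 ≡ 1 (mod 127) ✓
So ord_127(107) = 3.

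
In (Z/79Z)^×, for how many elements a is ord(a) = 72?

0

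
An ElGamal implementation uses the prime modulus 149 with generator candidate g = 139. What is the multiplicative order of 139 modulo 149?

By Lagrange's theorem, ord_149(139) divides φ(149) = 149 − 1 = 148 = 2^2 · 37.
Divisors of 148: 1, 2, 4, 37, 74, 148.
Test each divisor d:
139^1 ≡ 139
139^2 ≡ 100
139^4 ≡ 17
139^37 ≡ 44
139^74 ≡ 148
139^148 ≡ 1
Therefore the multiplicative order of 139 modulo 149 is 148.

148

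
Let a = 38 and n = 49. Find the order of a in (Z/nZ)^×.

ord(38) | φ(49) = φ(7^2) = 7·(7−1) = 42 = 2 · 3 · 7.
Divisors of 42: 1, 2, 3, 6, 7, 14, 21, 42.
Compute 38^d (mod 49) for the divisors d until we hit 1:
38^1 ≡ 38 (mod 49)
38^2 ≡ 23 (mod 49)
38^3 ≡ 41 (mod 49)
38^6 ≡ 15 (mod 49)
38^7 ≡ 31 (mod 49)
38^14 ≡ 30 (mod 49)
38^21 ≡ 48 (mod 49)
38^42 ≡ 1 (mod 49) ✓
Therefore the multiplicative order of 38 modulo 49 is 42.

42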